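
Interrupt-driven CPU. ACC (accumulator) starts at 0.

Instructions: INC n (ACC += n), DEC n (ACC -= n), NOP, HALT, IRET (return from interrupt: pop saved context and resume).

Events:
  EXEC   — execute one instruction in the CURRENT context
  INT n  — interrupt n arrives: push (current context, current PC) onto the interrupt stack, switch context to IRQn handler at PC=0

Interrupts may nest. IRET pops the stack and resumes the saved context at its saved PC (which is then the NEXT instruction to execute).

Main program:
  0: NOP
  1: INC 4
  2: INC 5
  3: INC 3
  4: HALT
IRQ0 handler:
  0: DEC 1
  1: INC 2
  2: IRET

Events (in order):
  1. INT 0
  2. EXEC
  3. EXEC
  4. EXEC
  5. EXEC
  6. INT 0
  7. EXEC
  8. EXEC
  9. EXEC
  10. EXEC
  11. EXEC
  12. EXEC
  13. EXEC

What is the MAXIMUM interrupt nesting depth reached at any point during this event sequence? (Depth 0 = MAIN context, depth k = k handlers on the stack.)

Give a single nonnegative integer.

Answer: 1

Derivation:
Event 1 (INT 0): INT 0 arrives: push (MAIN, PC=0), enter IRQ0 at PC=0 (depth now 1) [depth=1]
Event 2 (EXEC): [IRQ0] PC=0: DEC 1 -> ACC=-1 [depth=1]
Event 3 (EXEC): [IRQ0] PC=1: INC 2 -> ACC=1 [depth=1]
Event 4 (EXEC): [IRQ0] PC=2: IRET -> resume MAIN at PC=0 (depth now 0) [depth=0]
Event 5 (EXEC): [MAIN] PC=0: NOP [depth=0]
Event 6 (INT 0): INT 0 arrives: push (MAIN, PC=1), enter IRQ0 at PC=0 (depth now 1) [depth=1]
Event 7 (EXEC): [IRQ0] PC=0: DEC 1 -> ACC=0 [depth=1]
Event 8 (EXEC): [IRQ0] PC=1: INC 2 -> ACC=2 [depth=1]
Event 9 (EXEC): [IRQ0] PC=2: IRET -> resume MAIN at PC=1 (depth now 0) [depth=0]
Event 10 (EXEC): [MAIN] PC=1: INC 4 -> ACC=6 [depth=0]
Event 11 (EXEC): [MAIN] PC=2: INC 5 -> ACC=11 [depth=0]
Event 12 (EXEC): [MAIN] PC=3: INC 3 -> ACC=14 [depth=0]
Event 13 (EXEC): [MAIN] PC=4: HALT [depth=0]
Max depth observed: 1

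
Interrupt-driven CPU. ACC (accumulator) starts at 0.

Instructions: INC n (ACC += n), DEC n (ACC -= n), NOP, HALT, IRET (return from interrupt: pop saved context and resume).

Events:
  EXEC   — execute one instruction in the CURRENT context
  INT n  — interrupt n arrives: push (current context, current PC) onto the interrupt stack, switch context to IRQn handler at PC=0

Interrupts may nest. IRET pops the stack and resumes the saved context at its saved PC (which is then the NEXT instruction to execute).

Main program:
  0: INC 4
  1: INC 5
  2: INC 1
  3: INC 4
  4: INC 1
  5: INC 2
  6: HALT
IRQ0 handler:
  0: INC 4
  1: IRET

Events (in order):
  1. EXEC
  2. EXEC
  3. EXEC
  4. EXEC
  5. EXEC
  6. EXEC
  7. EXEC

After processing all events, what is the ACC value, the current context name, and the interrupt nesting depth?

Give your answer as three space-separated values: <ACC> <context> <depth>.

Event 1 (EXEC): [MAIN] PC=0: INC 4 -> ACC=4
Event 2 (EXEC): [MAIN] PC=1: INC 5 -> ACC=9
Event 3 (EXEC): [MAIN] PC=2: INC 1 -> ACC=10
Event 4 (EXEC): [MAIN] PC=3: INC 4 -> ACC=14
Event 5 (EXEC): [MAIN] PC=4: INC 1 -> ACC=15
Event 6 (EXEC): [MAIN] PC=5: INC 2 -> ACC=17
Event 7 (EXEC): [MAIN] PC=6: HALT

Answer: 17 MAIN 0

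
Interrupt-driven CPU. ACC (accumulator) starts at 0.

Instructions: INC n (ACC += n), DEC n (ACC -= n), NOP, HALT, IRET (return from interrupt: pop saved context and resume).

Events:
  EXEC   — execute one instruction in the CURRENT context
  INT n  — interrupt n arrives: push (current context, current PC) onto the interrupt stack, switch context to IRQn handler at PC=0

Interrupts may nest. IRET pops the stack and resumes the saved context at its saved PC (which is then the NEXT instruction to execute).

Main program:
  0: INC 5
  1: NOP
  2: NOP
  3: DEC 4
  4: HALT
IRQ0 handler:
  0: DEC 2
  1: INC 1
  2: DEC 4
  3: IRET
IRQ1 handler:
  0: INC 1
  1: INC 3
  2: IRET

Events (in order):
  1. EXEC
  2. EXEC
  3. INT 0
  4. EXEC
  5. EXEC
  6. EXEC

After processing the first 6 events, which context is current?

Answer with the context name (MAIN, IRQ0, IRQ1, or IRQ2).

Answer: IRQ0

Derivation:
Event 1 (EXEC): [MAIN] PC=0: INC 5 -> ACC=5
Event 2 (EXEC): [MAIN] PC=1: NOP
Event 3 (INT 0): INT 0 arrives: push (MAIN, PC=2), enter IRQ0 at PC=0 (depth now 1)
Event 4 (EXEC): [IRQ0] PC=0: DEC 2 -> ACC=3
Event 5 (EXEC): [IRQ0] PC=1: INC 1 -> ACC=4
Event 6 (EXEC): [IRQ0] PC=2: DEC 4 -> ACC=0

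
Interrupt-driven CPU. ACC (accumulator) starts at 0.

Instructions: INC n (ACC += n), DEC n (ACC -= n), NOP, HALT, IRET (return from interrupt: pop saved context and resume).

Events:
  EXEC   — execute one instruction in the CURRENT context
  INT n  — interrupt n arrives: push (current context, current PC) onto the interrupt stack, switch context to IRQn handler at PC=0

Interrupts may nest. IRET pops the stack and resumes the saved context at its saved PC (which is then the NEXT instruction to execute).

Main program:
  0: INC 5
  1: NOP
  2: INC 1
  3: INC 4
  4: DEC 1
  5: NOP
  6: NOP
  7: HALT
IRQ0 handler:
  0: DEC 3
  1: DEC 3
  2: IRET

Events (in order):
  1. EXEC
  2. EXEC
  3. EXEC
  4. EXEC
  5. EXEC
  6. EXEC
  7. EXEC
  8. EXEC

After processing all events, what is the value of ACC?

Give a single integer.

Answer: 9

Derivation:
Event 1 (EXEC): [MAIN] PC=0: INC 5 -> ACC=5
Event 2 (EXEC): [MAIN] PC=1: NOP
Event 3 (EXEC): [MAIN] PC=2: INC 1 -> ACC=6
Event 4 (EXEC): [MAIN] PC=3: INC 4 -> ACC=10
Event 5 (EXEC): [MAIN] PC=4: DEC 1 -> ACC=9
Event 6 (EXEC): [MAIN] PC=5: NOP
Event 7 (EXEC): [MAIN] PC=6: NOP
Event 8 (EXEC): [MAIN] PC=7: HALT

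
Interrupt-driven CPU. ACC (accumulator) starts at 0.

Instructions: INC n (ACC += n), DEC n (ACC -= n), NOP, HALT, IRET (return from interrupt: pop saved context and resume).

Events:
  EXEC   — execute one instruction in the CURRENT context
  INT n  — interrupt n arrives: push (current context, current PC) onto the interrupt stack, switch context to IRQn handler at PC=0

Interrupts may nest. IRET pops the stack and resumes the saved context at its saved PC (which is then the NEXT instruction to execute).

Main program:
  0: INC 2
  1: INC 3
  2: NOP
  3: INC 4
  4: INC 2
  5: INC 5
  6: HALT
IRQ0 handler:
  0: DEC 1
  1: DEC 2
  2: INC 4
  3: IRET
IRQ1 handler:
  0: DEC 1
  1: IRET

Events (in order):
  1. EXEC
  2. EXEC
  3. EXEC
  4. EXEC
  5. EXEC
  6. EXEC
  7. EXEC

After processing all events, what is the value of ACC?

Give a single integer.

Answer: 16

Derivation:
Event 1 (EXEC): [MAIN] PC=0: INC 2 -> ACC=2
Event 2 (EXEC): [MAIN] PC=1: INC 3 -> ACC=5
Event 3 (EXEC): [MAIN] PC=2: NOP
Event 4 (EXEC): [MAIN] PC=3: INC 4 -> ACC=9
Event 5 (EXEC): [MAIN] PC=4: INC 2 -> ACC=11
Event 6 (EXEC): [MAIN] PC=5: INC 5 -> ACC=16
Event 7 (EXEC): [MAIN] PC=6: HALT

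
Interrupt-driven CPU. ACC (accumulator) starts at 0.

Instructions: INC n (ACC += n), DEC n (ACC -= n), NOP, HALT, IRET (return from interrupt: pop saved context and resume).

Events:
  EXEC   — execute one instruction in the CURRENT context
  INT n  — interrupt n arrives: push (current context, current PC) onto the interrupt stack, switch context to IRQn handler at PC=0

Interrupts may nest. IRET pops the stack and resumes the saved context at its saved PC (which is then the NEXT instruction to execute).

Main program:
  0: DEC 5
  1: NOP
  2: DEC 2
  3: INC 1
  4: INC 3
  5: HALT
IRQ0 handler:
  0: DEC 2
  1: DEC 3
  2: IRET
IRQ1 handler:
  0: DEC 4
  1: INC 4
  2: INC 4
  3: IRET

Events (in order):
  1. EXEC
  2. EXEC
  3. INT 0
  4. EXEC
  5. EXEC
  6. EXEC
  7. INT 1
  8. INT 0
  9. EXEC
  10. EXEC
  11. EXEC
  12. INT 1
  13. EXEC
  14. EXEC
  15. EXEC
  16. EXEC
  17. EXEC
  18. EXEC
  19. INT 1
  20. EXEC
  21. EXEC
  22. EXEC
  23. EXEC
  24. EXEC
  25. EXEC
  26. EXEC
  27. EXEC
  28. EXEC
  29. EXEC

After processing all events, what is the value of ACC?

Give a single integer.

Answer: -1

Derivation:
Event 1 (EXEC): [MAIN] PC=0: DEC 5 -> ACC=-5
Event 2 (EXEC): [MAIN] PC=1: NOP
Event 3 (INT 0): INT 0 arrives: push (MAIN, PC=2), enter IRQ0 at PC=0 (depth now 1)
Event 4 (EXEC): [IRQ0] PC=0: DEC 2 -> ACC=-7
Event 5 (EXEC): [IRQ0] PC=1: DEC 3 -> ACC=-10
Event 6 (EXEC): [IRQ0] PC=2: IRET -> resume MAIN at PC=2 (depth now 0)
Event 7 (INT 1): INT 1 arrives: push (MAIN, PC=2), enter IRQ1 at PC=0 (depth now 1)
Event 8 (INT 0): INT 0 arrives: push (IRQ1, PC=0), enter IRQ0 at PC=0 (depth now 2)
Event 9 (EXEC): [IRQ0] PC=0: DEC 2 -> ACC=-12
Event 10 (EXEC): [IRQ0] PC=1: DEC 3 -> ACC=-15
Event 11 (EXEC): [IRQ0] PC=2: IRET -> resume IRQ1 at PC=0 (depth now 1)
Event 12 (INT 1): INT 1 arrives: push (IRQ1, PC=0), enter IRQ1 at PC=0 (depth now 2)
Event 13 (EXEC): [IRQ1] PC=0: DEC 4 -> ACC=-19
Event 14 (EXEC): [IRQ1] PC=1: INC 4 -> ACC=-15
Event 15 (EXEC): [IRQ1] PC=2: INC 4 -> ACC=-11
Event 16 (EXEC): [IRQ1] PC=3: IRET -> resume IRQ1 at PC=0 (depth now 1)
Event 17 (EXEC): [IRQ1] PC=0: DEC 4 -> ACC=-15
Event 18 (EXEC): [IRQ1] PC=1: INC 4 -> ACC=-11
Event 19 (INT 1): INT 1 arrives: push (IRQ1, PC=2), enter IRQ1 at PC=0 (depth now 2)
Event 20 (EXEC): [IRQ1] PC=0: DEC 4 -> ACC=-15
Event 21 (EXEC): [IRQ1] PC=1: INC 4 -> ACC=-11
Event 22 (EXEC): [IRQ1] PC=2: INC 4 -> ACC=-7
Event 23 (EXEC): [IRQ1] PC=3: IRET -> resume IRQ1 at PC=2 (depth now 1)
Event 24 (EXEC): [IRQ1] PC=2: INC 4 -> ACC=-3
Event 25 (EXEC): [IRQ1] PC=3: IRET -> resume MAIN at PC=2 (depth now 0)
Event 26 (EXEC): [MAIN] PC=2: DEC 2 -> ACC=-5
Event 27 (EXEC): [MAIN] PC=3: INC 1 -> ACC=-4
Event 28 (EXEC): [MAIN] PC=4: INC 3 -> ACC=-1
Event 29 (EXEC): [MAIN] PC=5: HALT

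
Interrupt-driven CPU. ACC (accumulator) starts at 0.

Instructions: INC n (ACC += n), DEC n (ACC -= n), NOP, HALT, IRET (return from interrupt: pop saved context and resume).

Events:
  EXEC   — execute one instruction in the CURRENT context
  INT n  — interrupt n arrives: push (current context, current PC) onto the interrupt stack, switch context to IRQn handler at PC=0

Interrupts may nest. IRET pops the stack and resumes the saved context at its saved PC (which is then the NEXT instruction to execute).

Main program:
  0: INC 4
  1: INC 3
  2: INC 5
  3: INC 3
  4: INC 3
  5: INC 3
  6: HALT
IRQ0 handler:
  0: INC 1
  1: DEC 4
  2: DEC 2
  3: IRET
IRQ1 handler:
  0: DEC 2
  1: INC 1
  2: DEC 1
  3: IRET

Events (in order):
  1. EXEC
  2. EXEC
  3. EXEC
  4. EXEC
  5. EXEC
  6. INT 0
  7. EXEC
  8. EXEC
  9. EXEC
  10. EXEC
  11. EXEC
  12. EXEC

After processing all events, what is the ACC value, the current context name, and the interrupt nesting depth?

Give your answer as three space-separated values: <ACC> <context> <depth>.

Answer: 16 MAIN 0

Derivation:
Event 1 (EXEC): [MAIN] PC=0: INC 4 -> ACC=4
Event 2 (EXEC): [MAIN] PC=1: INC 3 -> ACC=7
Event 3 (EXEC): [MAIN] PC=2: INC 5 -> ACC=12
Event 4 (EXEC): [MAIN] PC=3: INC 3 -> ACC=15
Event 5 (EXEC): [MAIN] PC=4: INC 3 -> ACC=18
Event 6 (INT 0): INT 0 arrives: push (MAIN, PC=5), enter IRQ0 at PC=0 (depth now 1)
Event 7 (EXEC): [IRQ0] PC=0: INC 1 -> ACC=19
Event 8 (EXEC): [IRQ0] PC=1: DEC 4 -> ACC=15
Event 9 (EXEC): [IRQ0] PC=2: DEC 2 -> ACC=13
Event 10 (EXEC): [IRQ0] PC=3: IRET -> resume MAIN at PC=5 (depth now 0)
Event 11 (EXEC): [MAIN] PC=5: INC 3 -> ACC=16
Event 12 (EXEC): [MAIN] PC=6: HALT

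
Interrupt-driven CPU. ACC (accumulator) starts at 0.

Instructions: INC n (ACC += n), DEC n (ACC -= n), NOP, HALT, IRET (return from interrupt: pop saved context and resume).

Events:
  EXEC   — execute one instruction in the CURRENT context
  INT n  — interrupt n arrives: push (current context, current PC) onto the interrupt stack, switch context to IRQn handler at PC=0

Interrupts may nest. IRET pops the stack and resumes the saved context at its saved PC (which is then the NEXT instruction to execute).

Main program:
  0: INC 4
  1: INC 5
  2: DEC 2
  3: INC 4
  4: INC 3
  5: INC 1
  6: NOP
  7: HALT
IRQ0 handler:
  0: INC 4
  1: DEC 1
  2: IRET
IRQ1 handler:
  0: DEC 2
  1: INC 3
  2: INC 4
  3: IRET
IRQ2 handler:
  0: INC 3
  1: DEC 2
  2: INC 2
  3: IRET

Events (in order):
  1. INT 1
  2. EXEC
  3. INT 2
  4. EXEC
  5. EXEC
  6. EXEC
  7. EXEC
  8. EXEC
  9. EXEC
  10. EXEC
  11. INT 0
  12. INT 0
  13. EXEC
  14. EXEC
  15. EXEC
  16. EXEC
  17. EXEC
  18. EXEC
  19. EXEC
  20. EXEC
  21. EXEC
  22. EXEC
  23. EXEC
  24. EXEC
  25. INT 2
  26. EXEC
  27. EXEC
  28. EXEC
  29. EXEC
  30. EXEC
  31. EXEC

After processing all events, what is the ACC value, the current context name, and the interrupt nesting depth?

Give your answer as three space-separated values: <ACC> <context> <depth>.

Answer: 32 MAIN 0

Derivation:
Event 1 (INT 1): INT 1 arrives: push (MAIN, PC=0), enter IRQ1 at PC=0 (depth now 1)
Event 2 (EXEC): [IRQ1] PC=0: DEC 2 -> ACC=-2
Event 3 (INT 2): INT 2 arrives: push (IRQ1, PC=1), enter IRQ2 at PC=0 (depth now 2)
Event 4 (EXEC): [IRQ2] PC=0: INC 3 -> ACC=1
Event 5 (EXEC): [IRQ2] PC=1: DEC 2 -> ACC=-1
Event 6 (EXEC): [IRQ2] PC=2: INC 2 -> ACC=1
Event 7 (EXEC): [IRQ2] PC=3: IRET -> resume IRQ1 at PC=1 (depth now 1)
Event 8 (EXEC): [IRQ1] PC=1: INC 3 -> ACC=4
Event 9 (EXEC): [IRQ1] PC=2: INC 4 -> ACC=8
Event 10 (EXEC): [IRQ1] PC=3: IRET -> resume MAIN at PC=0 (depth now 0)
Event 11 (INT 0): INT 0 arrives: push (MAIN, PC=0), enter IRQ0 at PC=0 (depth now 1)
Event 12 (INT 0): INT 0 arrives: push (IRQ0, PC=0), enter IRQ0 at PC=0 (depth now 2)
Event 13 (EXEC): [IRQ0] PC=0: INC 4 -> ACC=12
Event 14 (EXEC): [IRQ0] PC=1: DEC 1 -> ACC=11
Event 15 (EXEC): [IRQ0] PC=2: IRET -> resume IRQ0 at PC=0 (depth now 1)
Event 16 (EXEC): [IRQ0] PC=0: INC 4 -> ACC=15
Event 17 (EXEC): [IRQ0] PC=1: DEC 1 -> ACC=14
Event 18 (EXEC): [IRQ0] PC=2: IRET -> resume MAIN at PC=0 (depth now 0)
Event 19 (EXEC): [MAIN] PC=0: INC 4 -> ACC=18
Event 20 (EXEC): [MAIN] PC=1: INC 5 -> ACC=23
Event 21 (EXEC): [MAIN] PC=2: DEC 2 -> ACC=21
Event 22 (EXEC): [MAIN] PC=3: INC 4 -> ACC=25
Event 23 (EXEC): [MAIN] PC=4: INC 3 -> ACC=28
Event 24 (EXEC): [MAIN] PC=5: INC 1 -> ACC=29
Event 25 (INT 2): INT 2 arrives: push (MAIN, PC=6), enter IRQ2 at PC=0 (depth now 1)
Event 26 (EXEC): [IRQ2] PC=0: INC 3 -> ACC=32
Event 27 (EXEC): [IRQ2] PC=1: DEC 2 -> ACC=30
Event 28 (EXEC): [IRQ2] PC=2: INC 2 -> ACC=32
Event 29 (EXEC): [IRQ2] PC=3: IRET -> resume MAIN at PC=6 (depth now 0)
Event 30 (EXEC): [MAIN] PC=6: NOP
Event 31 (EXEC): [MAIN] PC=7: HALT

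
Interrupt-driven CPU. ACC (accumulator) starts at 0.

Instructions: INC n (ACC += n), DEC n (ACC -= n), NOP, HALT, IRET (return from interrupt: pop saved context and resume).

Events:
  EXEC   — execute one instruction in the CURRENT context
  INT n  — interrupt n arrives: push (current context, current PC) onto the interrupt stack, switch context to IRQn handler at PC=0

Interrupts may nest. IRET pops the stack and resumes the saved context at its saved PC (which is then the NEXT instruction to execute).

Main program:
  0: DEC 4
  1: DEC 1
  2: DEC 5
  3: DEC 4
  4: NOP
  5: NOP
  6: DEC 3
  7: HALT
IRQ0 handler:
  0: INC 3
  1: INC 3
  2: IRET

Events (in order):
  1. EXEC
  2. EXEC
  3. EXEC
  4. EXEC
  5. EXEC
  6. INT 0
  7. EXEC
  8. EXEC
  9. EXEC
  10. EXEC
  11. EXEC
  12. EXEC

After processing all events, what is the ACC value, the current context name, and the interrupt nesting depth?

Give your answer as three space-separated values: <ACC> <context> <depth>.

Event 1 (EXEC): [MAIN] PC=0: DEC 4 -> ACC=-4
Event 2 (EXEC): [MAIN] PC=1: DEC 1 -> ACC=-5
Event 3 (EXEC): [MAIN] PC=2: DEC 5 -> ACC=-10
Event 4 (EXEC): [MAIN] PC=3: DEC 4 -> ACC=-14
Event 5 (EXEC): [MAIN] PC=4: NOP
Event 6 (INT 0): INT 0 arrives: push (MAIN, PC=5), enter IRQ0 at PC=0 (depth now 1)
Event 7 (EXEC): [IRQ0] PC=0: INC 3 -> ACC=-11
Event 8 (EXEC): [IRQ0] PC=1: INC 3 -> ACC=-8
Event 9 (EXEC): [IRQ0] PC=2: IRET -> resume MAIN at PC=5 (depth now 0)
Event 10 (EXEC): [MAIN] PC=5: NOP
Event 11 (EXEC): [MAIN] PC=6: DEC 3 -> ACC=-11
Event 12 (EXEC): [MAIN] PC=7: HALT

Answer: -11 MAIN 0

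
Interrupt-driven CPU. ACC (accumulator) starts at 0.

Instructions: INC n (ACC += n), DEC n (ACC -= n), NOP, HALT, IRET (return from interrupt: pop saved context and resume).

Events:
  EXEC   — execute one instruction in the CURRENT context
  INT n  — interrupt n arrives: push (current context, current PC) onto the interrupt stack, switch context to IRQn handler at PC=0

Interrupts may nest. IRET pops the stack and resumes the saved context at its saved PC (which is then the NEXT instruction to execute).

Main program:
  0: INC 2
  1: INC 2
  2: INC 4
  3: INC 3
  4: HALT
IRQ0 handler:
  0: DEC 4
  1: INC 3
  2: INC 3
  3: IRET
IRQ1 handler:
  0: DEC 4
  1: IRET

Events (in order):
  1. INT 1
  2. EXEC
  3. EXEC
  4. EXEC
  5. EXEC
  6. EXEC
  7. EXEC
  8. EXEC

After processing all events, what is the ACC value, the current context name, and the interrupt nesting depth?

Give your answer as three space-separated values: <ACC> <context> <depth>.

Answer: 7 MAIN 0

Derivation:
Event 1 (INT 1): INT 1 arrives: push (MAIN, PC=0), enter IRQ1 at PC=0 (depth now 1)
Event 2 (EXEC): [IRQ1] PC=0: DEC 4 -> ACC=-4
Event 3 (EXEC): [IRQ1] PC=1: IRET -> resume MAIN at PC=0 (depth now 0)
Event 4 (EXEC): [MAIN] PC=0: INC 2 -> ACC=-2
Event 5 (EXEC): [MAIN] PC=1: INC 2 -> ACC=0
Event 6 (EXEC): [MAIN] PC=2: INC 4 -> ACC=4
Event 7 (EXEC): [MAIN] PC=3: INC 3 -> ACC=7
Event 8 (EXEC): [MAIN] PC=4: HALT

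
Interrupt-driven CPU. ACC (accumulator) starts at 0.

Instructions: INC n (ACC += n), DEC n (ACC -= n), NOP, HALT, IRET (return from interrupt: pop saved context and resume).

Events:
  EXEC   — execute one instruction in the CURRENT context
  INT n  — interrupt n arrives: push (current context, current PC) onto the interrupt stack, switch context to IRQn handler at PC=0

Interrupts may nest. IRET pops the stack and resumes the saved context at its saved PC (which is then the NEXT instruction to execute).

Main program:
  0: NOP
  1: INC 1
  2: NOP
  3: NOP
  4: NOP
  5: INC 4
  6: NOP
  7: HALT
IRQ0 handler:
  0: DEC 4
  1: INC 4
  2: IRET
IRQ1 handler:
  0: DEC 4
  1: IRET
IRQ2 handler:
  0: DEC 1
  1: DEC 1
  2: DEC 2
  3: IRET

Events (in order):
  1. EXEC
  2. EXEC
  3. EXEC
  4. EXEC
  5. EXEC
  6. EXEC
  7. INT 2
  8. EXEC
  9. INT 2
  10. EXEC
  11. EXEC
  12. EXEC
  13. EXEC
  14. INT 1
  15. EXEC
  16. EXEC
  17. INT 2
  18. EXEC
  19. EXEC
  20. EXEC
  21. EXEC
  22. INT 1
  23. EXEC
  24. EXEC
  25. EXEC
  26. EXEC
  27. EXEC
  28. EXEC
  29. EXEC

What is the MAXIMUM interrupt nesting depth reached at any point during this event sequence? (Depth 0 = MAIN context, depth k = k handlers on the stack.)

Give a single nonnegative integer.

Event 1 (EXEC): [MAIN] PC=0: NOP [depth=0]
Event 2 (EXEC): [MAIN] PC=1: INC 1 -> ACC=1 [depth=0]
Event 3 (EXEC): [MAIN] PC=2: NOP [depth=0]
Event 4 (EXEC): [MAIN] PC=3: NOP [depth=0]
Event 5 (EXEC): [MAIN] PC=4: NOP [depth=0]
Event 6 (EXEC): [MAIN] PC=5: INC 4 -> ACC=5 [depth=0]
Event 7 (INT 2): INT 2 arrives: push (MAIN, PC=6), enter IRQ2 at PC=0 (depth now 1) [depth=1]
Event 8 (EXEC): [IRQ2] PC=0: DEC 1 -> ACC=4 [depth=1]
Event 9 (INT 2): INT 2 arrives: push (IRQ2, PC=1), enter IRQ2 at PC=0 (depth now 2) [depth=2]
Event 10 (EXEC): [IRQ2] PC=0: DEC 1 -> ACC=3 [depth=2]
Event 11 (EXEC): [IRQ2] PC=1: DEC 1 -> ACC=2 [depth=2]
Event 12 (EXEC): [IRQ2] PC=2: DEC 2 -> ACC=0 [depth=2]
Event 13 (EXEC): [IRQ2] PC=3: IRET -> resume IRQ2 at PC=1 (depth now 1) [depth=1]
Event 14 (INT 1): INT 1 arrives: push (IRQ2, PC=1), enter IRQ1 at PC=0 (depth now 2) [depth=2]
Event 15 (EXEC): [IRQ1] PC=0: DEC 4 -> ACC=-4 [depth=2]
Event 16 (EXEC): [IRQ1] PC=1: IRET -> resume IRQ2 at PC=1 (depth now 1) [depth=1]
Event 17 (INT 2): INT 2 arrives: push (IRQ2, PC=1), enter IRQ2 at PC=0 (depth now 2) [depth=2]
Event 18 (EXEC): [IRQ2] PC=0: DEC 1 -> ACC=-5 [depth=2]
Event 19 (EXEC): [IRQ2] PC=1: DEC 1 -> ACC=-6 [depth=2]
Event 20 (EXEC): [IRQ2] PC=2: DEC 2 -> ACC=-8 [depth=2]
Event 21 (EXEC): [IRQ2] PC=3: IRET -> resume IRQ2 at PC=1 (depth now 1) [depth=1]
Event 22 (INT 1): INT 1 arrives: push (IRQ2, PC=1), enter IRQ1 at PC=0 (depth now 2) [depth=2]
Event 23 (EXEC): [IRQ1] PC=0: DEC 4 -> ACC=-12 [depth=2]
Event 24 (EXEC): [IRQ1] PC=1: IRET -> resume IRQ2 at PC=1 (depth now 1) [depth=1]
Event 25 (EXEC): [IRQ2] PC=1: DEC 1 -> ACC=-13 [depth=1]
Event 26 (EXEC): [IRQ2] PC=2: DEC 2 -> ACC=-15 [depth=1]
Event 27 (EXEC): [IRQ2] PC=3: IRET -> resume MAIN at PC=6 (depth now 0) [depth=0]
Event 28 (EXEC): [MAIN] PC=6: NOP [depth=0]
Event 29 (EXEC): [MAIN] PC=7: HALT [depth=0]
Max depth observed: 2

Answer: 2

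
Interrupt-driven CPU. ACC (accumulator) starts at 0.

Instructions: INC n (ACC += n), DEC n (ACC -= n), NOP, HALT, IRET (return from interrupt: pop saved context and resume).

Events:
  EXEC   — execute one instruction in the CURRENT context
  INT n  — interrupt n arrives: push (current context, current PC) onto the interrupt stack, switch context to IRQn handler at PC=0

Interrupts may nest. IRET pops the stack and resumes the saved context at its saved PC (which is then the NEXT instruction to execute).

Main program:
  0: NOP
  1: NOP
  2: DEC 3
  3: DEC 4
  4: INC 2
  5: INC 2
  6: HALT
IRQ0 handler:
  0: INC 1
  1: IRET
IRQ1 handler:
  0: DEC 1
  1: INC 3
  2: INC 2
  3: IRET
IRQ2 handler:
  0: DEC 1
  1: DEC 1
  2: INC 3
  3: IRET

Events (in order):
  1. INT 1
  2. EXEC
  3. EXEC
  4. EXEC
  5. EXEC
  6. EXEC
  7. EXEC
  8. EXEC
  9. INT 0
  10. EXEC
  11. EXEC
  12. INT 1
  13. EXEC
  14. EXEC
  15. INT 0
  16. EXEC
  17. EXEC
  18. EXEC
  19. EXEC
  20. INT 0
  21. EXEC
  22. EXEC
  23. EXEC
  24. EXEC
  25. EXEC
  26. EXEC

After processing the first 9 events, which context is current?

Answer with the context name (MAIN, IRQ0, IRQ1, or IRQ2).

Event 1 (INT 1): INT 1 arrives: push (MAIN, PC=0), enter IRQ1 at PC=0 (depth now 1)
Event 2 (EXEC): [IRQ1] PC=0: DEC 1 -> ACC=-1
Event 3 (EXEC): [IRQ1] PC=1: INC 3 -> ACC=2
Event 4 (EXEC): [IRQ1] PC=2: INC 2 -> ACC=4
Event 5 (EXEC): [IRQ1] PC=3: IRET -> resume MAIN at PC=0 (depth now 0)
Event 6 (EXEC): [MAIN] PC=0: NOP
Event 7 (EXEC): [MAIN] PC=1: NOP
Event 8 (EXEC): [MAIN] PC=2: DEC 3 -> ACC=1
Event 9 (INT 0): INT 0 arrives: push (MAIN, PC=3), enter IRQ0 at PC=0 (depth now 1)

Answer: IRQ0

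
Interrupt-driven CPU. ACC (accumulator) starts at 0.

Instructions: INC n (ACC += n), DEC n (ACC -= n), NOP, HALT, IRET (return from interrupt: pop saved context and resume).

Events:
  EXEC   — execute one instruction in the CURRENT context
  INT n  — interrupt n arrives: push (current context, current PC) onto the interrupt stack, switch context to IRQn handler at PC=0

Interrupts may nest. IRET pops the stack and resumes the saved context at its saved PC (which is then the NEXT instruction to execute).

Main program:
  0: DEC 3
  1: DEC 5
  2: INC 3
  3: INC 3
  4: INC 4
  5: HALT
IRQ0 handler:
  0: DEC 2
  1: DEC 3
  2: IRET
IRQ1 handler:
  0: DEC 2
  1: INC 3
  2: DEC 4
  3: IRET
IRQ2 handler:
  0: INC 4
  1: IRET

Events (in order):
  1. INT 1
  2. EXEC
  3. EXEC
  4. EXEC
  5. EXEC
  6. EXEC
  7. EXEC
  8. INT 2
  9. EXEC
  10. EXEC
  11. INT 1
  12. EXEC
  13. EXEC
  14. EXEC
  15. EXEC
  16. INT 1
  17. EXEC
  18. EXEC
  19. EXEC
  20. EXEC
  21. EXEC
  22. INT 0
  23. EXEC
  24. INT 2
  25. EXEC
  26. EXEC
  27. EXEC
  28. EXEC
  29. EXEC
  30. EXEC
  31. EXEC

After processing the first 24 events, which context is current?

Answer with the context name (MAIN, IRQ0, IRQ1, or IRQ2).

Event 1 (INT 1): INT 1 arrives: push (MAIN, PC=0), enter IRQ1 at PC=0 (depth now 1)
Event 2 (EXEC): [IRQ1] PC=0: DEC 2 -> ACC=-2
Event 3 (EXEC): [IRQ1] PC=1: INC 3 -> ACC=1
Event 4 (EXEC): [IRQ1] PC=2: DEC 4 -> ACC=-3
Event 5 (EXEC): [IRQ1] PC=3: IRET -> resume MAIN at PC=0 (depth now 0)
Event 6 (EXEC): [MAIN] PC=0: DEC 3 -> ACC=-6
Event 7 (EXEC): [MAIN] PC=1: DEC 5 -> ACC=-11
Event 8 (INT 2): INT 2 arrives: push (MAIN, PC=2), enter IRQ2 at PC=0 (depth now 1)
Event 9 (EXEC): [IRQ2] PC=0: INC 4 -> ACC=-7
Event 10 (EXEC): [IRQ2] PC=1: IRET -> resume MAIN at PC=2 (depth now 0)
Event 11 (INT 1): INT 1 arrives: push (MAIN, PC=2), enter IRQ1 at PC=0 (depth now 1)
Event 12 (EXEC): [IRQ1] PC=0: DEC 2 -> ACC=-9
Event 13 (EXEC): [IRQ1] PC=1: INC 3 -> ACC=-6
Event 14 (EXEC): [IRQ1] PC=2: DEC 4 -> ACC=-10
Event 15 (EXEC): [IRQ1] PC=3: IRET -> resume MAIN at PC=2 (depth now 0)
Event 16 (INT 1): INT 1 arrives: push (MAIN, PC=2), enter IRQ1 at PC=0 (depth now 1)
Event 17 (EXEC): [IRQ1] PC=0: DEC 2 -> ACC=-12
Event 18 (EXEC): [IRQ1] PC=1: INC 3 -> ACC=-9
Event 19 (EXEC): [IRQ1] PC=2: DEC 4 -> ACC=-13
Event 20 (EXEC): [IRQ1] PC=3: IRET -> resume MAIN at PC=2 (depth now 0)
Event 21 (EXEC): [MAIN] PC=2: INC 3 -> ACC=-10
Event 22 (INT 0): INT 0 arrives: push (MAIN, PC=3), enter IRQ0 at PC=0 (depth now 1)
Event 23 (EXEC): [IRQ0] PC=0: DEC 2 -> ACC=-12
Event 24 (INT 2): INT 2 arrives: push (IRQ0, PC=1), enter IRQ2 at PC=0 (depth now 2)

Answer: IRQ2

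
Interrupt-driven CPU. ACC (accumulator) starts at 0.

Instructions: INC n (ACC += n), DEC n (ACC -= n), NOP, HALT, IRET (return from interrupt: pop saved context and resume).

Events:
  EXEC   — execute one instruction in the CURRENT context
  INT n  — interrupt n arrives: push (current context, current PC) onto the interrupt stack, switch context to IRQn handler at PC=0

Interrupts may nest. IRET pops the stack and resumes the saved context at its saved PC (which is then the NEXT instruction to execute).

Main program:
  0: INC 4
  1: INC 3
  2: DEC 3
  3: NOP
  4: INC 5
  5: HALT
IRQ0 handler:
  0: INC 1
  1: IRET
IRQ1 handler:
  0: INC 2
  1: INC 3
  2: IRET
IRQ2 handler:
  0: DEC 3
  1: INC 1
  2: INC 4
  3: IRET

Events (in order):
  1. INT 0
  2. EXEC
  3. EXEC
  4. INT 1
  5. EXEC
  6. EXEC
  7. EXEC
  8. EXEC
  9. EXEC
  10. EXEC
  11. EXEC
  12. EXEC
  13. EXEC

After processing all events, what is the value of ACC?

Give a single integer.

Event 1 (INT 0): INT 0 arrives: push (MAIN, PC=0), enter IRQ0 at PC=0 (depth now 1)
Event 2 (EXEC): [IRQ0] PC=0: INC 1 -> ACC=1
Event 3 (EXEC): [IRQ0] PC=1: IRET -> resume MAIN at PC=0 (depth now 0)
Event 4 (INT 1): INT 1 arrives: push (MAIN, PC=0), enter IRQ1 at PC=0 (depth now 1)
Event 5 (EXEC): [IRQ1] PC=0: INC 2 -> ACC=3
Event 6 (EXEC): [IRQ1] PC=1: INC 3 -> ACC=6
Event 7 (EXEC): [IRQ1] PC=2: IRET -> resume MAIN at PC=0 (depth now 0)
Event 8 (EXEC): [MAIN] PC=0: INC 4 -> ACC=10
Event 9 (EXEC): [MAIN] PC=1: INC 3 -> ACC=13
Event 10 (EXEC): [MAIN] PC=2: DEC 3 -> ACC=10
Event 11 (EXEC): [MAIN] PC=3: NOP
Event 12 (EXEC): [MAIN] PC=4: INC 5 -> ACC=15
Event 13 (EXEC): [MAIN] PC=5: HALT

Answer: 15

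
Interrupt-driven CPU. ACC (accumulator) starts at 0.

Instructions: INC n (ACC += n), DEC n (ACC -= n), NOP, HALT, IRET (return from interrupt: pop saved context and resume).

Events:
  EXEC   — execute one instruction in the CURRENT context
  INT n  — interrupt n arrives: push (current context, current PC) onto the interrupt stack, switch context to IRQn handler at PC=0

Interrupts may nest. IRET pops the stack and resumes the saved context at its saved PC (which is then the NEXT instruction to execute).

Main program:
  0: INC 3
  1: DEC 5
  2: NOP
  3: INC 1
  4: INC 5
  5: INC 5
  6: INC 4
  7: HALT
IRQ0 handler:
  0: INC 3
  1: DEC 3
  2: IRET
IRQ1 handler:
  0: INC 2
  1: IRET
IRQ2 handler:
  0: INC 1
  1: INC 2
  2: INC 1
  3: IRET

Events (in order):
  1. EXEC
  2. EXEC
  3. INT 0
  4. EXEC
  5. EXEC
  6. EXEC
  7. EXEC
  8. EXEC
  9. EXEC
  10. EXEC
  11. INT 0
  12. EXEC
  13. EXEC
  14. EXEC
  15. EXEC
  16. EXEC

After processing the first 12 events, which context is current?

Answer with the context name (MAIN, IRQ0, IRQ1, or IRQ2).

Event 1 (EXEC): [MAIN] PC=0: INC 3 -> ACC=3
Event 2 (EXEC): [MAIN] PC=1: DEC 5 -> ACC=-2
Event 3 (INT 0): INT 0 arrives: push (MAIN, PC=2), enter IRQ0 at PC=0 (depth now 1)
Event 4 (EXEC): [IRQ0] PC=0: INC 3 -> ACC=1
Event 5 (EXEC): [IRQ0] PC=1: DEC 3 -> ACC=-2
Event 6 (EXEC): [IRQ0] PC=2: IRET -> resume MAIN at PC=2 (depth now 0)
Event 7 (EXEC): [MAIN] PC=2: NOP
Event 8 (EXEC): [MAIN] PC=3: INC 1 -> ACC=-1
Event 9 (EXEC): [MAIN] PC=4: INC 5 -> ACC=4
Event 10 (EXEC): [MAIN] PC=5: INC 5 -> ACC=9
Event 11 (INT 0): INT 0 arrives: push (MAIN, PC=6), enter IRQ0 at PC=0 (depth now 1)
Event 12 (EXEC): [IRQ0] PC=0: INC 3 -> ACC=12

Answer: IRQ0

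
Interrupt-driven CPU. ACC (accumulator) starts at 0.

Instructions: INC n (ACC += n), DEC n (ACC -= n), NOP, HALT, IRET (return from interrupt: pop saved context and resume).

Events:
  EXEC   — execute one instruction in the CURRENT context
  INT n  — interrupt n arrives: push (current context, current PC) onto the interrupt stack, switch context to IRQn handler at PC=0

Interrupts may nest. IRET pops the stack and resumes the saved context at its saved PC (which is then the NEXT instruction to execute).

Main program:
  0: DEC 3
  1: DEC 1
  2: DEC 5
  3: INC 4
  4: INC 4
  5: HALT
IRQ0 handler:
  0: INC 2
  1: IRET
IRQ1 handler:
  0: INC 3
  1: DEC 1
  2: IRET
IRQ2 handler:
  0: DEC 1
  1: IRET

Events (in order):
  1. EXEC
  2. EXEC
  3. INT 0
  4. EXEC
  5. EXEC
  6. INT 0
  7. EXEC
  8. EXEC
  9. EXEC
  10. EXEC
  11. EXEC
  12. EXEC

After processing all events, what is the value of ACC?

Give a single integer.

Event 1 (EXEC): [MAIN] PC=0: DEC 3 -> ACC=-3
Event 2 (EXEC): [MAIN] PC=1: DEC 1 -> ACC=-4
Event 3 (INT 0): INT 0 arrives: push (MAIN, PC=2), enter IRQ0 at PC=0 (depth now 1)
Event 4 (EXEC): [IRQ0] PC=0: INC 2 -> ACC=-2
Event 5 (EXEC): [IRQ0] PC=1: IRET -> resume MAIN at PC=2 (depth now 0)
Event 6 (INT 0): INT 0 arrives: push (MAIN, PC=2), enter IRQ0 at PC=0 (depth now 1)
Event 7 (EXEC): [IRQ0] PC=0: INC 2 -> ACC=0
Event 8 (EXEC): [IRQ0] PC=1: IRET -> resume MAIN at PC=2 (depth now 0)
Event 9 (EXEC): [MAIN] PC=2: DEC 5 -> ACC=-5
Event 10 (EXEC): [MAIN] PC=3: INC 4 -> ACC=-1
Event 11 (EXEC): [MAIN] PC=4: INC 4 -> ACC=3
Event 12 (EXEC): [MAIN] PC=5: HALT

Answer: 3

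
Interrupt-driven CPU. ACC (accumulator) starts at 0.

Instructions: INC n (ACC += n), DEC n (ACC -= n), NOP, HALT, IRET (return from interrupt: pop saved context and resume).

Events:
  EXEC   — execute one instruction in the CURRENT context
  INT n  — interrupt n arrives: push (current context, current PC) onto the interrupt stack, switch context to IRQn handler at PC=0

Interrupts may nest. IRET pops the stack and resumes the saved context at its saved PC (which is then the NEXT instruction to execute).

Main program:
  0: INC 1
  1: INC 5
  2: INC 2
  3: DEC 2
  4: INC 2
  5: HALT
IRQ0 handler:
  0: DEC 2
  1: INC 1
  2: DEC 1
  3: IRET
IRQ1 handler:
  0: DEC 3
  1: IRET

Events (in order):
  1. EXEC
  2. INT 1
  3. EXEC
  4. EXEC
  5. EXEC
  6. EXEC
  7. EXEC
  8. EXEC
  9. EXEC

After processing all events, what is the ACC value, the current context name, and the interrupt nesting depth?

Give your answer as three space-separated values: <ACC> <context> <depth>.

Answer: 5 MAIN 0

Derivation:
Event 1 (EXEC): [MAIN] PC=0: INC 1 -> ACC=1
Event 2 (INT 1): INT 1 arrives: push (MAIN, PC=1), enter IRQ1 at PC=0 (depth now 1)
Event 3 (EXEC): [IRQ1] PC=0: DEC 3 -> ACC=-2
Event 4 (EXEC): [IRQ1] PC=1: IRET -> resume MAIN at PC=1 (depth now 0)
Event 5 (EXEC): [MAIN] PC=1: INC 5 -> ACC=3
Event 6 (EXEC): [MAIN] PC=2: INC 2 -> ACC=5
Event 7 (EXEC): [MAIN] PC=3: DEC 2 -> ACC=3
Event 8 (EXEC): [MAIN] PC=4: INC 2 -> ACC=5
Event 9 (EXEC): [MAIN] PC=5: HALT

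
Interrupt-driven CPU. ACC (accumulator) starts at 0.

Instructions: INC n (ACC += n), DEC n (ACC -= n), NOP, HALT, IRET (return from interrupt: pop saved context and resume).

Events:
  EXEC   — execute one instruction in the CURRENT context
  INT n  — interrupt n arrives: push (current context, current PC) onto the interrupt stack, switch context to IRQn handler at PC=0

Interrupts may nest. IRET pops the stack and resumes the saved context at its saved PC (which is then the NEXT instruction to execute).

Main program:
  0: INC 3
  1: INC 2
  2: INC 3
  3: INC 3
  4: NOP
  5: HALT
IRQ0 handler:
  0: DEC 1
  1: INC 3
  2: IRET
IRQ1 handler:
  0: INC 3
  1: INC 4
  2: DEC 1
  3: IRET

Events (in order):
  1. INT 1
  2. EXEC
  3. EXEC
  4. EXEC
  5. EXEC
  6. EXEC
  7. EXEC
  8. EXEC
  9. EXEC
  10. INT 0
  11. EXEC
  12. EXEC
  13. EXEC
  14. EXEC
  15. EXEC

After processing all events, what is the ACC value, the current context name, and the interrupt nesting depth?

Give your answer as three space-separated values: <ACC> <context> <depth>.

Event 1 (INT 1): INT 1 arrives: push (MAIN, PC=0), enter IRQ1 at PC=0 (depth now 1)
Event 2 (EXEC): [IRQ1] PC=0: INC 3 -> ACC=3
Event 3 (EXEC): [IRQ1] PC=1: INC 4 -> ACC=7
Event 4 (EXEC): [IRQ1] PC=2: DEC 1 -> ACC=6
Event 5 (EXEC): [IRQ1] PC=3: IRET -> resume MAIN at PC=0 (depth now 0)
Event 6 (EXEC): [MAIN] PC=0: INC 3 -> ACC=9
Event 7 (EXEC): [MAIN] PC=1: INC 2 -> ACC=11
Event 8 (EXEC): [MAIN] PC=2: INC 3 -> ACC=14
Event 9 (EXEC): [MAIN] PC=3: INC 3 -> ACC=17
Event 10 (INT 0): INT 0 arrives: push (MAIN, PC=4), enter IRQ0 at PC=0 (depth now 1)
Event 11 (EXEC): [IRQ0] PC=0: DEC 1 -> ACC=16
Event 12 (EXEC): [IRQ0] PC=1: INC 3 -> ACC=19
Event 13 (EXEC): [IRQ0] PC=2: IRET -> resume MAIN at PC=4 (depth now 0)
Event 14 (EXEC): [MAIN] PC=4: NOP
Event 15 (EXEC): [MAIN] PC=5: HALT

Answer: 19 MAIN 0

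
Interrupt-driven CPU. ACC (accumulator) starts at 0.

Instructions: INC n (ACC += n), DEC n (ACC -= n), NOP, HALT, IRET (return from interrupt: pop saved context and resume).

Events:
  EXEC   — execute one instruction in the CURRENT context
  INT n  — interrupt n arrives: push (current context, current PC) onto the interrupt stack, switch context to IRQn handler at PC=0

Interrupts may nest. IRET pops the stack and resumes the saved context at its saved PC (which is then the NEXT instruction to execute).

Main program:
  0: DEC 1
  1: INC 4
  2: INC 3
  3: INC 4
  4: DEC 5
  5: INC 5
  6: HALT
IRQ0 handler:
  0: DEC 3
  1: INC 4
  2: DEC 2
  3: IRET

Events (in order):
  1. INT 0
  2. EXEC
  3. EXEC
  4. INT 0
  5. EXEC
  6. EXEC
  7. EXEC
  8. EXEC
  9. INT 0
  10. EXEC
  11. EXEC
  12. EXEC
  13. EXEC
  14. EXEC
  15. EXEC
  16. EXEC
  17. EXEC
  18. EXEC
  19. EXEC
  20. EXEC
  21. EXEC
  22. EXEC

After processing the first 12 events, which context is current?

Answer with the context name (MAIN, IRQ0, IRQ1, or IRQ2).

Event 1 (INT 0): INT 0 arrives: push (MAIN, PC=0), enter IRQ0 at PC=0 (depth now 1)
Event 2 (EXEC): [IRQ0] PC=0: DEC 3 -> ACC=-3
Event 3 (EXEC): [IRQ0] PC=1: INC 4 -> ACC=1
Event 4 (INT 0): INT 0 arrives: push (IRQ0, PC=2), enter IRQ0 at PC=0 (depth now 2)
Event 5 (EXEC): [IRQ0] PC=0: DEC 3 -> ACC=-2
Event 6 (EXEC): [IRQ0] PC=1: INC 4 -> ACC=2
Event 7 (EXEC): [IRQ0] PC=2: DEC 2 -> ACC=0
Event 8 (EXEC): [IRQ0] PC=3: IRET -> resume IRQ0 at PC=2 (depth now 1)
Event 9 (INT 0): INT 0 arrives: push (IRQ0, PC=2), enter IRQ0 at PC=0 (depth now 2)
Event 10 (EXEC): [IRQ0] PC=0: DEC 3 -> ACC=-3
Event 11 (EXEC): [IRQ0] PC=1: INC 4 -> ACC=1
Event 12 (EXEC): [IRQ0] PC=2: DEC 2 -> ACC=-1

Answer: IRQ0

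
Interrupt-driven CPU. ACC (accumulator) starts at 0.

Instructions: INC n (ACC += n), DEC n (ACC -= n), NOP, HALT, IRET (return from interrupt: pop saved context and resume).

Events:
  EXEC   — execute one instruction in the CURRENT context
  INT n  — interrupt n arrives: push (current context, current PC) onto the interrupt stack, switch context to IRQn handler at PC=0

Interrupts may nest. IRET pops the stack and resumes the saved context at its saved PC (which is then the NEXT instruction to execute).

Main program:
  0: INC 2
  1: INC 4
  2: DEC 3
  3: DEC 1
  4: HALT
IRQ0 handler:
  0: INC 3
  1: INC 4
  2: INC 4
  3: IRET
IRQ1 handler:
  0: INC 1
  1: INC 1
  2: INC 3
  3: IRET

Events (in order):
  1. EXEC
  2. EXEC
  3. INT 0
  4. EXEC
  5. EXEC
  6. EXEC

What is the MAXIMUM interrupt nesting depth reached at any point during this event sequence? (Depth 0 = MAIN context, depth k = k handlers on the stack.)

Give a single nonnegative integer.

Event 1 (EXEC): [MAIN] PC=0: INC 2 -> ACC=2 [depth=0]
Event 2 (EXEC): [MAIN] PC=1: INC 4 -> ACC=6 [depth=0]
Event 3 (INT 0): INT 0 arrives: push (MAIN, PC=2), enter IRQ0 at PC=0 (depth now 1) [depth=1]
Event 4 (EXEC): [IRQ0] PC=0: INC 3 -> ACC=9 [depth=1]
Event 5 (EXEC): [IRQ0] PC=1: INC 4 -> ACC=13 [depth=1]
Event 6 (EXEC): [IRQ0] PC=2: INC 4 -> ACC=17 [depth=1]
Max depth observed: 1

Answer: 1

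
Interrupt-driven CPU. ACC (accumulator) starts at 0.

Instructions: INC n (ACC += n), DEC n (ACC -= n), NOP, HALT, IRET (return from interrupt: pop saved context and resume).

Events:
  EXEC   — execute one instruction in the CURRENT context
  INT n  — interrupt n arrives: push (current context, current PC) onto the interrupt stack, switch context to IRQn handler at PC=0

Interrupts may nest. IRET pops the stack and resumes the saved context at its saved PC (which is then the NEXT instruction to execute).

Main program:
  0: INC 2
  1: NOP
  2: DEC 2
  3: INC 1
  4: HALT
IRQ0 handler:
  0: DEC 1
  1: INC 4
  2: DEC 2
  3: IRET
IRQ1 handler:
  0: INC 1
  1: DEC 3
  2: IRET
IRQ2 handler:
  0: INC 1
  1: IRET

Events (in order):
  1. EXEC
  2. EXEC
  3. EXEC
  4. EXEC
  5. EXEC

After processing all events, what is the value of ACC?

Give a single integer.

Answer: 1

Derivation:
Event 1 (EXEC): [MAIN] PC=0: INC 2 -> ACC=2
Event 2 (EXEC): [MAIN] PC=1: NOP
Event 3 (EXEC): [MAIN] PC=2: DEC 2 -> ACC=0
Event 4 (EXEC): [MAIN] PC=3: INC 1 -> ACC=1
Event 5 (EXEC): [MAIN] PC=4: HALT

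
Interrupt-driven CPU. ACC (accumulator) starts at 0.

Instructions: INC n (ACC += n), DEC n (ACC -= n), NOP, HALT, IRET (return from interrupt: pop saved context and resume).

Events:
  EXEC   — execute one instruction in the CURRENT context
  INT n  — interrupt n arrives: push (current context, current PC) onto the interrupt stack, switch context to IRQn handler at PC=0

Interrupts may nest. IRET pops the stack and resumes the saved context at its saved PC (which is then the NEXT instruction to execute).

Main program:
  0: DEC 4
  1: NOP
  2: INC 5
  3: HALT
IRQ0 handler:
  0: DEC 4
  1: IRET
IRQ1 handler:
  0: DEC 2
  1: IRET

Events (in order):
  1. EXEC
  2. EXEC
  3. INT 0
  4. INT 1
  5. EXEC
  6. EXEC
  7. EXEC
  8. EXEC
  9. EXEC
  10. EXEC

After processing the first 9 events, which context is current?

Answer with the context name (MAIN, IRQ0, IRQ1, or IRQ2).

Answer: MAIN

Derivation:
Event 1 (EXEC): [MAIN] PC=0: DEC 4 -> ACC=-4
Event 2 (EXEC): [MAIN] PC=1: NOP
Event 3 (INT 0): INT 0 arrives: push (MAIN, PC=2), enter IRQ0 at PC=0 (depth now 1)
Event 4 (INT 1): INT 1 arrives: push (IRQ0, PC=0), enter IRQ1 at PC=0 (depth now 2)
Event 5 (EXEC): [IRQ1] PC=0: DEC 2 -> ACC=-6
Event 6 (EXEC): [IRQ1] PC=1: IRET -> resume IRQ0 at PC=0 (depth now 1)
Event 7 (EXEC): [IRQ0] PC=0: DEC 4 -> ACC=-10
Event 8 (EXEC): [IRQ0] PC=1: IRET -> resume MAIN at PC=2 (depth now 0)
Event 9 (EXEC): [MAIN] PC=2: INC 5 -> ACC=-5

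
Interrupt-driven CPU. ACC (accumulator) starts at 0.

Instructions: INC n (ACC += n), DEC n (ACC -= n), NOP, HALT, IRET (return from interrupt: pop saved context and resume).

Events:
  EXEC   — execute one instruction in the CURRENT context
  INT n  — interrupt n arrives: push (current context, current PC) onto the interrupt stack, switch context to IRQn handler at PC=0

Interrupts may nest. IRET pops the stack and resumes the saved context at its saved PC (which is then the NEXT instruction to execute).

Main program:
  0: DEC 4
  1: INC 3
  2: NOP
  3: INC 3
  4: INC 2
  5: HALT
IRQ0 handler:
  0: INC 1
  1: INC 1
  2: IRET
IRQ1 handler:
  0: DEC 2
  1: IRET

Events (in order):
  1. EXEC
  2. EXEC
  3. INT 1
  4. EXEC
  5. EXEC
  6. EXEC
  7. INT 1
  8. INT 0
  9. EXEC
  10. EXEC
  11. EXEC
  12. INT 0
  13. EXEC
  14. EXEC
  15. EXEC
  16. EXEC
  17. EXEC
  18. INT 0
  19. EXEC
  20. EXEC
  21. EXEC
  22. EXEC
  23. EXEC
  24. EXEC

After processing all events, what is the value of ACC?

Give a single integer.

Answer: 6

Derivation:
Event 1 (EXEC): [MAIN] PC=0: DEC 4 -> ACC=-4
Event 2 (EXEC): [MAIN] PC=1: INC 3 -> ACC=-1
Event 3 (INT 1): INT 1 arrives: push (MAIN, PC=2), enter IRQ1 at PC=0 (depth now 1)
Event 4 (EXEC): [IRQ1] PC=0: DEC 2 -> ACC=-3
Event 5 (EXEC): [IRQ1] PC=1: IRET -> resume MAIN at PC=2 (depth now 0)
Event 6 (EXEC): [MAIN] PC=2: NOP
Event 7 (INT 1): INT 1 arrives: push (MAIN, PC=3), enter IRQ1 at PC=0 (depth now 1)
Event 8 (INT 0): INT 0 arrives: push (IRQ1, PC=0), enter IRQ0 at PC=0 (depth now 2)
Event 9 (EXEC): [IRQ0] PC=0: INC 1 -> ACC=-2
Event 10 (EXEC): [IRQ0] PC=1: INC 1 -> ACC=-1
Event 11 (EXEC): [IRQ0] PC=2: IRET -> resume IRQ1 at PC=0 (depth now 1)
Event 12 (INT 0): INT 0 arrives: push (IRQ1, PC=0), enter IRQ0 at PC=0 (depth now 2)
Event 13 (EXEC): [IRQ0] PC=0: INC 1 -> ACC=0
Event 14 (EXEC): [IRQ0] PC=1: INC 1 -> ACC=1
Event 15 (EXEC): [IRQ0] PC=2: IRET -> resume IRQ1 at PC=0 (depth now 1)
Event 16 (EXEC): [IRQ1] PC=0: DEC 2 -> ACC=-1
Event 17 (EXEC): [IRQ1] PC=1: IRET -> resume MAIN at PC=3 (depth now 0)
Event 18 (INT 0): INT 0 arrives: push (MAIN, PC=3), enter IRQ0 at PC=0 (depth now 1)
Event 19 (EXEC): [IRQ0] PC=0: INC 1 -> ACC=0
Event 20 (EXEC): [IRQ0] PC=1: INC 1 -> ACC=1
Event 21 (EXEC): [IRQ0] PC=2: IRET -> resume MAIN at PC=3 (depth now 0)
Event 22 (EXEC): [MAIN] PC=3: INC 3 -> ACC=4
Event 23 (EXEC): [MAIN] PC=4: INC 2 -> ACC=6
Event 24 (EXEC): [MAIN] PC=5: HALT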